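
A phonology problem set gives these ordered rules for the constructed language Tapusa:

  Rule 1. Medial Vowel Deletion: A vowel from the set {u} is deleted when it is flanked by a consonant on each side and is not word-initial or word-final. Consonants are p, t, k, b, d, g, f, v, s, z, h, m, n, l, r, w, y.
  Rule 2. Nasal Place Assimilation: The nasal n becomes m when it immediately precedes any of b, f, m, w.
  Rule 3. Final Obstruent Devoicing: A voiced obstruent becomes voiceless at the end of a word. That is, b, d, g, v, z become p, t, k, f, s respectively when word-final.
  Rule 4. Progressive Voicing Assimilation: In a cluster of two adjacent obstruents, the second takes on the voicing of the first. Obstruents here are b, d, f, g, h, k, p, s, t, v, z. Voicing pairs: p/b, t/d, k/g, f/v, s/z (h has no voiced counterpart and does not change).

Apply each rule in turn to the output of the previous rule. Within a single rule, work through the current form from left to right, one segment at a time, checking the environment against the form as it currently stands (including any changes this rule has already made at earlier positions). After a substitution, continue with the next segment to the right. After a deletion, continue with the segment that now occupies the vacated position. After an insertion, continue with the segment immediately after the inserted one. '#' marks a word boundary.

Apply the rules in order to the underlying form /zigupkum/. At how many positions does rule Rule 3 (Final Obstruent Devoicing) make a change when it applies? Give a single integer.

0

Rule 1 Medial Vowel Deletion: [zigupkum] → [zigpkm]
Rule 2 Nasal Place Assimilation: no change — [zigpkm]
Rule 3 Final Obstruent Devoicing: no change — [zigpkm]
Rule 4 Progressive Voicing Assimilation: [zigpkm] → [zigbgm]
Rule Rule 3 changed 0 position(s).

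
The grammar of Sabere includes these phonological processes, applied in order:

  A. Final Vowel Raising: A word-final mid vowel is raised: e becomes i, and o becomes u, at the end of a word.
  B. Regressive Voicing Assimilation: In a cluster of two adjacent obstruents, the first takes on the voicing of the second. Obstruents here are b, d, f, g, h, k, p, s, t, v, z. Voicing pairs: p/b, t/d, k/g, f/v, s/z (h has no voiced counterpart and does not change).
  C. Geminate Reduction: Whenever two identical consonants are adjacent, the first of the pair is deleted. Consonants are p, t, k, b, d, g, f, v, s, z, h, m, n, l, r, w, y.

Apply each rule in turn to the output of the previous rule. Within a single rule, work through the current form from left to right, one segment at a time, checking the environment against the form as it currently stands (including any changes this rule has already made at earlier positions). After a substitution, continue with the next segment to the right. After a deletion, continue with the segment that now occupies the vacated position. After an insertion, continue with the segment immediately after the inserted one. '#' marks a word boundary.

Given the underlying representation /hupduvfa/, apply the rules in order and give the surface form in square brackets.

[hubdufa]

A Final Vowel Raising: no change — [hupduvfa]
B Regressive Voicing Assimilation: [hupduvfa] → [hubduffa]
C Geminate Reduction: [hubduffa] → [hubdufa]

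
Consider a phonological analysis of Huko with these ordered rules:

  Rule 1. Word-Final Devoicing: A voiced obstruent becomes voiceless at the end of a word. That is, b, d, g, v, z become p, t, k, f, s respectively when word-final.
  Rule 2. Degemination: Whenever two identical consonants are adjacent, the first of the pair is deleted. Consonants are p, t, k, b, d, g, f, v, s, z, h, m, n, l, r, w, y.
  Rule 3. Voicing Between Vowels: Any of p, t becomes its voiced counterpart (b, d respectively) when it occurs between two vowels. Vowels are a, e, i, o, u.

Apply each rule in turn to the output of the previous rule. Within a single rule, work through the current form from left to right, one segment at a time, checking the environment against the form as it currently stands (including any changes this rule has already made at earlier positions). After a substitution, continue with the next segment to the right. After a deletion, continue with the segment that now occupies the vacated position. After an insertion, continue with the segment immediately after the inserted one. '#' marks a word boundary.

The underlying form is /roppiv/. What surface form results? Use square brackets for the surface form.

Rule 1 Word-Final Devoicing: [roppiv] → [roppif]
Rule 2 Degemination: [roppif] → [ropif]
Rule 3 Voicing Between Vowels: [ropif] → [robif]

[robif]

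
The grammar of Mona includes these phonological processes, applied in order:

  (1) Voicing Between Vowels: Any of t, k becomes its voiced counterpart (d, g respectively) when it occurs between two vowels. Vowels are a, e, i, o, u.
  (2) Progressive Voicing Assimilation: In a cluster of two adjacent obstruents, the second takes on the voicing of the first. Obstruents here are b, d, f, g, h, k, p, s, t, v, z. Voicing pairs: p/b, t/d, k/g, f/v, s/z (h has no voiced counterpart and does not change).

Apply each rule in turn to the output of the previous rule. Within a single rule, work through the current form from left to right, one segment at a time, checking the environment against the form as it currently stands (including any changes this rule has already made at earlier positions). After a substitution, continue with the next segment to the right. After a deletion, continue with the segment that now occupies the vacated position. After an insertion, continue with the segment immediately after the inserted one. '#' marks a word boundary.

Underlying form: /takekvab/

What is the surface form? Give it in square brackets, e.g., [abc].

[tagekfab]

(1) Voicing Between Vowels: [takekvab] → [tagekvab]
(2) Progressive Voicing Assimilation: [tagekvab] → [tagekfab]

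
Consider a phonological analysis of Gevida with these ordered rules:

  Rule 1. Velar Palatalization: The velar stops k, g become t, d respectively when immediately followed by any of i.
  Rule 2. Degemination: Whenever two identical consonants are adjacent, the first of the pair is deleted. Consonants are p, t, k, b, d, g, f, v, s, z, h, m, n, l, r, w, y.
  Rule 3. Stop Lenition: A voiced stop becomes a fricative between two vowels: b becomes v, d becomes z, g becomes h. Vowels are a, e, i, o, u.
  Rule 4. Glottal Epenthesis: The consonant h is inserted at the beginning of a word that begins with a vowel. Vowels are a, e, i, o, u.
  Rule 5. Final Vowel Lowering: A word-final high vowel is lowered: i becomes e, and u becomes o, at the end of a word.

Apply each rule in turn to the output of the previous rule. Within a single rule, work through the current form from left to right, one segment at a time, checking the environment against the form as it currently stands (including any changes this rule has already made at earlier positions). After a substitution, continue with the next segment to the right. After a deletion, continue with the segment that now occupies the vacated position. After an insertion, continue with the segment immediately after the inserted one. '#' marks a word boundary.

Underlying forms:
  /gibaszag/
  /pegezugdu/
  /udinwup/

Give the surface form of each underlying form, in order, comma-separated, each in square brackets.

[divaszag], [pehezugdo], [huzinwup]

/gibaszag/:
  Rule 1 Velar Palatalization: [gibaszag] → [dibaszag]
  Rule 2 Degemination: no change — [dibaszag]
  Rule 3 Stop Lenition: [dibaszag] → [divaszag]
  Rule 4 Glottal Epenthesis: no change — [divaszag]
  Rule 5 Final Vowel Lowering: no change — [divaszag]
/pegezugdu/:
  Rule 1 Velar Palatalization: no change — [pegezugdu]
  Rule 2 Degemination: no change — [pegezugdu]
  Rule 3 Stop Lenition: [pegezugdu] → [pehezugdu]
  Rule 4 Glottal Epenthesis: no change — [pehezugdu]
  Rule 5 Final Vowel Lowering: [pehezugdu] → [pehezugdo]
/udinwup/:
  Rule 1 Velar Palatalization: no change — [udinwup]
  Rule 2 Degemination: no change — [udinwup]
  Rule 3 Stop Lenition: [udinwup] → [uzinwup]
  Rule 4 Glottal Epenthesis: [uzinwup] → [huzinwup]
  Rule 5 Final Vowel Lowering: no change — [huzinwup]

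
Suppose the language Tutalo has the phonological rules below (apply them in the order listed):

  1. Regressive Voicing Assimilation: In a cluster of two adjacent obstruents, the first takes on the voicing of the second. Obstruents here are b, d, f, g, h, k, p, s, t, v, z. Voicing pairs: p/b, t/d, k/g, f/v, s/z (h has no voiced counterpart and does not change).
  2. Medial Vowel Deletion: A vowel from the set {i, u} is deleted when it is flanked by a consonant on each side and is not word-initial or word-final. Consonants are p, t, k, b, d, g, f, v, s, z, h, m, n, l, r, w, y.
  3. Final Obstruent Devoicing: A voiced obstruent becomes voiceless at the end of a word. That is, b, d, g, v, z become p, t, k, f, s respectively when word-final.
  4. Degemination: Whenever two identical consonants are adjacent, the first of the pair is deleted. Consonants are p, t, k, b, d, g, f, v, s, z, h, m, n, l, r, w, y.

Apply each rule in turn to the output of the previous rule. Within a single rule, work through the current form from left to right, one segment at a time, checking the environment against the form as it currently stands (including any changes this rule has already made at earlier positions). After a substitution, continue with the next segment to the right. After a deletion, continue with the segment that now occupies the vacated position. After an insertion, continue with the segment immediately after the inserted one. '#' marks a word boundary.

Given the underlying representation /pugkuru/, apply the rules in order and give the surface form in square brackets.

1 Regressive Voicing Assimilation: [pugkuru] → [pukkuru]
2 Medial Vowel Deletion: [pukkuru] → [pkkru]
3 Final Obstruent Devoicing: no change — [pkkru]
4 Degemination: [pkkru] → [pkru]

[pkru]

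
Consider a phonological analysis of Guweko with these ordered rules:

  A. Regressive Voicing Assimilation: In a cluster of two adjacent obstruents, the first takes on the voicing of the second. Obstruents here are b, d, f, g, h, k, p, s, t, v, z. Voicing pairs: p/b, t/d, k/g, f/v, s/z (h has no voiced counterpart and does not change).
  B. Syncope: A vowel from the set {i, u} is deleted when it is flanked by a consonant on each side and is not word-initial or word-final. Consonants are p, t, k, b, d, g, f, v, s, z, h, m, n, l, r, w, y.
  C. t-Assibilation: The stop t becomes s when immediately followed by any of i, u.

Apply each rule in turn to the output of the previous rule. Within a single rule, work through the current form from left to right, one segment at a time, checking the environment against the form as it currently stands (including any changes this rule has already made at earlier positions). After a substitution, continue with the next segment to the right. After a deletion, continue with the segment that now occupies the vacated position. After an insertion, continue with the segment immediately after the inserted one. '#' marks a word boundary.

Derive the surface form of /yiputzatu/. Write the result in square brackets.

A Regressive Voicing Assimilation: [yiputzatu] → [yipudzatu]
B Syncope: [yipudzatu] → [ypdzatu]
C t-Assibilation: [ypdzatu] → [ypdzasu]

[ypdzasu]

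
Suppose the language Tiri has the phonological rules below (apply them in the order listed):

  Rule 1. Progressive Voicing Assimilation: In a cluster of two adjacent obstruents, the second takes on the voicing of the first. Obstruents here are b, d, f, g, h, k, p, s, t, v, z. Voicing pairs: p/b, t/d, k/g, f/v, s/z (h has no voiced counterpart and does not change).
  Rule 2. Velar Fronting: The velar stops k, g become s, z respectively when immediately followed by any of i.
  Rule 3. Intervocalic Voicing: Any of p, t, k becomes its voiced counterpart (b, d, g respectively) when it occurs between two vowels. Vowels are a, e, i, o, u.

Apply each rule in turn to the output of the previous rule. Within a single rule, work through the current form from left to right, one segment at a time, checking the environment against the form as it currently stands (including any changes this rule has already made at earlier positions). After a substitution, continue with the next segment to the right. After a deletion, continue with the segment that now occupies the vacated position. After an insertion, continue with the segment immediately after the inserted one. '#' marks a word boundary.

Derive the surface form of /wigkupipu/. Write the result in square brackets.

[wiggubibu]

Rule 1 Progressive Voicing Assimilation: [wigkupipu] → [wiggupipu]
Rule 2 Velar Fronting: no change — [wiggupipu]
Rule 3 Intervocalic Voicing: [wiggupipu] → [wiggubibu]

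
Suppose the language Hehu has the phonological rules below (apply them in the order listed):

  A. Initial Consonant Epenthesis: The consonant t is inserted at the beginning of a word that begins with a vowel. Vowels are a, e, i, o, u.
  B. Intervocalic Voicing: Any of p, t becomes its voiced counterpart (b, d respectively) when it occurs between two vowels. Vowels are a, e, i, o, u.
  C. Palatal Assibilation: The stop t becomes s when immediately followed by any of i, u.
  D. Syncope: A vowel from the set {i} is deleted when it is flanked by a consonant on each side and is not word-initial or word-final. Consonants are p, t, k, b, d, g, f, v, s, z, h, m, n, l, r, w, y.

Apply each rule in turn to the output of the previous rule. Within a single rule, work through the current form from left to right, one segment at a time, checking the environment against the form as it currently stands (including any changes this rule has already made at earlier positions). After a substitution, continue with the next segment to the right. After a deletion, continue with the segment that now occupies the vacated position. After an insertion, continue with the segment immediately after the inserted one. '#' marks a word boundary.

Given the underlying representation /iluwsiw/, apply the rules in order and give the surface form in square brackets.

[sluwsw]

A Initial Consonant Epenthesis: [iluwsiw] → [tiluwsiw]
B Intervocalic Voicing: no change — [tiluwsiw]
C Palatal Assibilation: [tiluwsiw] → [siluwsiw]
D Syncope: [siluwsiw] → [sluwsw]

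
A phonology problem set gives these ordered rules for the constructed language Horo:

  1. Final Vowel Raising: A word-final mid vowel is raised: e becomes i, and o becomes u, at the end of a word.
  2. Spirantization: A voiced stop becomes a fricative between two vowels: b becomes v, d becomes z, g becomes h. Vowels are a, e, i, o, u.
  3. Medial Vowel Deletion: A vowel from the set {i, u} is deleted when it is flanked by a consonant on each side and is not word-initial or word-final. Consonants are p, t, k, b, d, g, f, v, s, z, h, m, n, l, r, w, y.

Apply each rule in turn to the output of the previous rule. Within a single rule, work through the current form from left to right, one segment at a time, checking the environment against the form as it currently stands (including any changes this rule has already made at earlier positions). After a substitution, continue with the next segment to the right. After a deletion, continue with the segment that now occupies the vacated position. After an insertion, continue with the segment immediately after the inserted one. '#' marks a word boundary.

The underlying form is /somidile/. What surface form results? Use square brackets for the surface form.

[somzli]

1 Final Vowel Raising: [somidile] → [somidili]
2 Spirantization: [somidili] → [somizili]
3 Medial Vowel Deletion: [somizili] → [somzli]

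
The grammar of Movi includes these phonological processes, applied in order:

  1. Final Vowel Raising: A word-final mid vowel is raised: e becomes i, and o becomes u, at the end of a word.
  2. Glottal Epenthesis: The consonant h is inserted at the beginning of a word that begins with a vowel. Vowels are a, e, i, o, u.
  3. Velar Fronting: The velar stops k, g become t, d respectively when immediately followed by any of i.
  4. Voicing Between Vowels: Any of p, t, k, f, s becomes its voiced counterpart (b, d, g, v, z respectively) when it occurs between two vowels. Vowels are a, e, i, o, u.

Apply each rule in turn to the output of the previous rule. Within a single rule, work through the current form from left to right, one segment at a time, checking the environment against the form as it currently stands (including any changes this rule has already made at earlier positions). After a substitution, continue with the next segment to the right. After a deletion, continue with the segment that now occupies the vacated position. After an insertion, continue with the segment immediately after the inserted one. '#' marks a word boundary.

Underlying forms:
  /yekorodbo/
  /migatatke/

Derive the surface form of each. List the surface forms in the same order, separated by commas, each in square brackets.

[yegorodbu], [migadatti]

/yekorodbo/:
  1 Final Vowel Raising: [yekorodbo] → [yekorodbu]
  2 Glottal Epenthesis: no change — [yekorodbu]
  3 Velar Fronting: no change — [yekorodbu]
  4 Voicing Between Vowels: [yekorodbu] → [yegorodbu]
/migatatke/:
  1 Final Vowel Raising: [migatatke] → [migatatki]
  2 Glottal Epenthesis: no change — [migatatki]
  3 Velar Fronting: [migatatki] → [migatatti]
  4 Voicing Between Vowels: [migatatti] → [migadatti]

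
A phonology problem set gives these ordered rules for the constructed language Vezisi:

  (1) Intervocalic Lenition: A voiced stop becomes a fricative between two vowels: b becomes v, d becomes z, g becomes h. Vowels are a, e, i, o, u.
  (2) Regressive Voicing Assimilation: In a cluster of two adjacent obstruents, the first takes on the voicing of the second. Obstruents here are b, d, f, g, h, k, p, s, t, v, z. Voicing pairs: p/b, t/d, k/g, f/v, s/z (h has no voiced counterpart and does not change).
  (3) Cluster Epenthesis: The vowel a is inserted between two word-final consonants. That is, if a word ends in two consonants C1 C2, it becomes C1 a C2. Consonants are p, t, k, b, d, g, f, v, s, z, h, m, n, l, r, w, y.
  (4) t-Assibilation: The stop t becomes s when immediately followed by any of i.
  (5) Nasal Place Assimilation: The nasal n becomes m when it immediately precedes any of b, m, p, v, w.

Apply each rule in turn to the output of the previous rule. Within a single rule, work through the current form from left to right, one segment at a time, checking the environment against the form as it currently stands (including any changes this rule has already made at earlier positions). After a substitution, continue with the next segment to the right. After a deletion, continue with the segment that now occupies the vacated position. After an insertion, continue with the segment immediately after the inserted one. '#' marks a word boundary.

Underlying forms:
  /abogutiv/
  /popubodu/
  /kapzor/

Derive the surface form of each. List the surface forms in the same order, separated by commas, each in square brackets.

[avohusiv], [popuvozu], [kabzor]

/abogutiv/:
  (1) Intervocalic Lenition: [abogutiv] → [avohutiv]
  (2) Regressive Voicing Assimilation: no change — [avohutiv]
  (3) Cluster Epenthesis: no change — [avohutiv]
  (4) t-Assibilation: [avohutiv] → [avohusiv]
  (5) Nasal Place Assimilation: no change — [avohusiv]
/popubodu/:
  (1) Intervocalic Lenition: [popubodu] → [popuvozu]
  (2) Regressive Voicing Assimilation: no change — [popuvozu]
  (3) Cluster Epenthesis: no change — [popuvozu]
  (4) t-Assibilation: no change — [popuvozu]
  (5) Nasal Place Assimilation: no change — [popuvozu]
/kapzor/:
  (1) Intervocalic Lenition: no change — [kapzor]
  (2) Regressive Voicing Assimilation: [kapzor] → [kabzor]
  (3) Cluster Epenthesis: no change — [kabzor]
  (4) t-Assibilation: no change — [kabzor]
  (5) Nasal Place Assimilation: no change — [kabzor]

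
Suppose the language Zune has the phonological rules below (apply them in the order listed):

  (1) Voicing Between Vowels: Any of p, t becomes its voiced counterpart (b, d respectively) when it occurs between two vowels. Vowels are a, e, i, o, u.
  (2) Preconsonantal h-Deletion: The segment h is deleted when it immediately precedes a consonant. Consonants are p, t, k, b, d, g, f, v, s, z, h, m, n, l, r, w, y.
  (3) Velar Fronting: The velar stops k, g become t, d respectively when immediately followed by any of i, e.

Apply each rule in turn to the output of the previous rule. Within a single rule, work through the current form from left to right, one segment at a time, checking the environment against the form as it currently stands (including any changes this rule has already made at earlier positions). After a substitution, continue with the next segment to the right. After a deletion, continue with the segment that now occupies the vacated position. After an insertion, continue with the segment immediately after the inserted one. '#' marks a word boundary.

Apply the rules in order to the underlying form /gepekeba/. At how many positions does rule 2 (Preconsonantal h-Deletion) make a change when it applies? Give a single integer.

0

(1) Voicing Between Vowels: [gepekeba] → [gebekeba]
(2) Preconsonantal h-Deletion: no change — [gebekeba]
(3) Velar Fronting: [gebekeba] → [debeteba]
Rule 2 changed 0 position(s).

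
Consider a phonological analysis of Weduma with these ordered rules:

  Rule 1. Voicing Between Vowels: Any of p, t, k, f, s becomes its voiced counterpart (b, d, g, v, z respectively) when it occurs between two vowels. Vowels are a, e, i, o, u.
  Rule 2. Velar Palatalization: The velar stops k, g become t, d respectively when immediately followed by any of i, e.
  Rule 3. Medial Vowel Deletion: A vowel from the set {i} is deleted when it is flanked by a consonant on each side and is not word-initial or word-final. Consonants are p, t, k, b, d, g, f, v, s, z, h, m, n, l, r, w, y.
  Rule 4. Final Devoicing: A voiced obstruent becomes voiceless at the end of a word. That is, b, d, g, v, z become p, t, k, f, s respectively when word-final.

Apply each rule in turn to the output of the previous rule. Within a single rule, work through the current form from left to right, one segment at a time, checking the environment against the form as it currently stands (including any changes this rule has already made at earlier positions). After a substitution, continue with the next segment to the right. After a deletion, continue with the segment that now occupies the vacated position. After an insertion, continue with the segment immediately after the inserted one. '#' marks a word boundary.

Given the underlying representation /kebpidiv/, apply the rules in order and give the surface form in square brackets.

[tebpdf]

Rule 1 Voicing Between Vowels: no change — [kebpidiv]
Rule 2 Velar Palatalization: [kebpidiv] → [tebpidiv]
Rule 3 Medial Vowel Deletion: [tebpidiv] → [tebpdv]
Rule 4 Final Devoicing: [tebpdv] → [tebpdf]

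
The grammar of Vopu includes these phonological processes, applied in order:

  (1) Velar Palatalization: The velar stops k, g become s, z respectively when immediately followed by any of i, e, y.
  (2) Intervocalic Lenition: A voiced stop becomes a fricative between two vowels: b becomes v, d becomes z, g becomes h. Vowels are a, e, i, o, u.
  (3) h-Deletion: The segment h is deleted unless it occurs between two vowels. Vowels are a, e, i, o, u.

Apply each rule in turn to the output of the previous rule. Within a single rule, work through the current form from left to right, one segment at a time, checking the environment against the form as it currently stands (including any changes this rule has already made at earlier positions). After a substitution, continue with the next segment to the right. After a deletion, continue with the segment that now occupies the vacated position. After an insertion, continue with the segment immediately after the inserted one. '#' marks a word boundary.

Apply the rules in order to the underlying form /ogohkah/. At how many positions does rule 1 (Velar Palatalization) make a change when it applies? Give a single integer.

0

(1) Velar Palatalization: no change — [ogohkah]
(2) Intervocalic Lenition: [ogohkah] → [ohohkah]
(3) h-Deletion: [ohohkah] → [ohoka]
Rule 1 changed 0 position(s).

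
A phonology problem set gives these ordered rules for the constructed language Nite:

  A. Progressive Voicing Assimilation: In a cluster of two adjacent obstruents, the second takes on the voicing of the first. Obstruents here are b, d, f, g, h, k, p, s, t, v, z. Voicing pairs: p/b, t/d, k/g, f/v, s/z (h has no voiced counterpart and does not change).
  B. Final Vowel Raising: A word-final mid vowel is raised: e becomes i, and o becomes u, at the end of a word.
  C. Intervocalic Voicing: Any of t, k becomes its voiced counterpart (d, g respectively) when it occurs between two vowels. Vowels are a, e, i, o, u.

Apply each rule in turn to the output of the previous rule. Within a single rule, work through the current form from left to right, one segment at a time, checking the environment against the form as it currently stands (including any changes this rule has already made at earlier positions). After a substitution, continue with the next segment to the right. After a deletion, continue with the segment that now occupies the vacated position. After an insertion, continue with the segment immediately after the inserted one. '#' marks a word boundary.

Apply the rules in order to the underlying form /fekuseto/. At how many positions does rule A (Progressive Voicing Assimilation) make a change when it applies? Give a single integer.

A Progressive Voicing Assimilation: no change — [fekuseto]
B Final Vowel Raising: [fekuseto] → [fekusetu]
C Intervocalic Voicing: [fekusetu] → [fegusedu]
Rule A changed 0 position(s).

0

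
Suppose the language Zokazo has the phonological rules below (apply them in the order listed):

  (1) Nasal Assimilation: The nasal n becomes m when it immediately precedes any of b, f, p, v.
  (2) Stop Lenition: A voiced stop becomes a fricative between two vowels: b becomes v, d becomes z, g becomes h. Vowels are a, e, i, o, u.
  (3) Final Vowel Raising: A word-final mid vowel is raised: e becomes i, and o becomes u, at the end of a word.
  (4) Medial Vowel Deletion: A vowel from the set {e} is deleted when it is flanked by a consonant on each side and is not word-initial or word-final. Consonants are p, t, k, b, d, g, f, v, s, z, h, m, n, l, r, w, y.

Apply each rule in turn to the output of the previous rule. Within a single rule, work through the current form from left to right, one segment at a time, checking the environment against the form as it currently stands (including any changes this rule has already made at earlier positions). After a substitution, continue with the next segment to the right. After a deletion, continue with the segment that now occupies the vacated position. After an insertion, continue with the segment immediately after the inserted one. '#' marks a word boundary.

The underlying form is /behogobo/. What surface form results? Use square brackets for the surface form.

(1) Nasal Assimilation: no change — [behogobo]
(2) Stop Lenition: [behogobo] → [behohovo]
(3) Final Vowel Raising: [behohovo] → [behohovu]
(4) Medial Vowel Deletion: [behohovu] → [bhohovu]

[bhohovu]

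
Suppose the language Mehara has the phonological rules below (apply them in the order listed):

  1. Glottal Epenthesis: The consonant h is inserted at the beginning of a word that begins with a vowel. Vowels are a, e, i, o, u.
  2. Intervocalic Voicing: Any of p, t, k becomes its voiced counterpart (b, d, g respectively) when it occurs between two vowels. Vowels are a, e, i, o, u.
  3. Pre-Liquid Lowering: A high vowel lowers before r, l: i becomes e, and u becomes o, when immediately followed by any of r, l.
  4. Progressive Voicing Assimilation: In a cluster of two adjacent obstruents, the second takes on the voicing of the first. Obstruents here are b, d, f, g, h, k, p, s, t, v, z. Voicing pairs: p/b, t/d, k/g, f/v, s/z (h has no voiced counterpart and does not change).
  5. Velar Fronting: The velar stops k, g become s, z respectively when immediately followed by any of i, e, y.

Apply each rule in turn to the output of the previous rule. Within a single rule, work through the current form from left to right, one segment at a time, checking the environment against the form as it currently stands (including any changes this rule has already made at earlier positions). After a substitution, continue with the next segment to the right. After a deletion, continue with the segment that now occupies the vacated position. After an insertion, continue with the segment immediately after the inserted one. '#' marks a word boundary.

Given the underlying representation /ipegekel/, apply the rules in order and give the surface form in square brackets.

[hibezezel]

1 Glottal Epenthesis: [ipegekel] → [hipegekel]
2 Intervocalic Voicing: [hipegekel] → [hibegegel]
3 Pre-Liquid Lowering: no change — [hibegegel]
4 Progressive Voicing Assimilation: no change — [hibegegel]
5 Velar Fronting: [hibegegel] → [hibezezel]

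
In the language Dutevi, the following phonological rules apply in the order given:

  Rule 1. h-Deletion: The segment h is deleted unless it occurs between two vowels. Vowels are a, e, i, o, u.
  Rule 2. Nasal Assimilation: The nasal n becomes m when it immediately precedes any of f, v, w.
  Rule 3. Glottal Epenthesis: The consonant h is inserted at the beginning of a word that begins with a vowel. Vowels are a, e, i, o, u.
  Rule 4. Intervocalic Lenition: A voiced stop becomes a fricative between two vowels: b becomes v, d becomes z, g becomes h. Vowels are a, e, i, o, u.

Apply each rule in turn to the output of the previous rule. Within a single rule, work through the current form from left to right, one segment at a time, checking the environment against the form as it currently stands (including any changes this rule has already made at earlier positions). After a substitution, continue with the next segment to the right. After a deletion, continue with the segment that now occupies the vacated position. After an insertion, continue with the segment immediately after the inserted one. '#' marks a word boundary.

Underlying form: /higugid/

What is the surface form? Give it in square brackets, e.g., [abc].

Rule 1 h-Deletion: [higugid] → [igugid]
Rule 2 Nasal Assimilation: no change — [igugid]
Rule 3 Glottal Epenthesis: [igugid] → [higugid]
Rule 4 Intervocalic Lenition: [higugid] → [hihuhid]

[hihuhid]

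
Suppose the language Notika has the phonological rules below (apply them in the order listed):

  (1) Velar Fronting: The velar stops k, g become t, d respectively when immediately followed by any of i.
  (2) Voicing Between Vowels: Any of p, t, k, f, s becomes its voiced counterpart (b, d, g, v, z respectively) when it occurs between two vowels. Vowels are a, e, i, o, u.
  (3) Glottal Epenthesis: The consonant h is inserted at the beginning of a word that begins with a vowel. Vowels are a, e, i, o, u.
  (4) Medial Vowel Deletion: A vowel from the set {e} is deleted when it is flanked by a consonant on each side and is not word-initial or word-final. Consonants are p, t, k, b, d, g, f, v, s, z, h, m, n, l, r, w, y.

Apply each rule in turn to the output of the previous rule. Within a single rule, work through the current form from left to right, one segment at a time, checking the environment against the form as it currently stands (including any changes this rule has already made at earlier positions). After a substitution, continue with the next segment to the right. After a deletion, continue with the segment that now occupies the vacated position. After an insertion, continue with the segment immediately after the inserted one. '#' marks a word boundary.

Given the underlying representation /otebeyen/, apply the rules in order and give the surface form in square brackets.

[hodbyn]

(1) Velar Fronting: no change — [otebeyen]
(2) Voicing Between Vowels: [otebeyen] → [odebeyen]
(3) Glottal Epenthesis: [odebeyen] → [hodebeyen]
(4) Medial Vowel Deletion: [hodebeyen] → [hodbyn]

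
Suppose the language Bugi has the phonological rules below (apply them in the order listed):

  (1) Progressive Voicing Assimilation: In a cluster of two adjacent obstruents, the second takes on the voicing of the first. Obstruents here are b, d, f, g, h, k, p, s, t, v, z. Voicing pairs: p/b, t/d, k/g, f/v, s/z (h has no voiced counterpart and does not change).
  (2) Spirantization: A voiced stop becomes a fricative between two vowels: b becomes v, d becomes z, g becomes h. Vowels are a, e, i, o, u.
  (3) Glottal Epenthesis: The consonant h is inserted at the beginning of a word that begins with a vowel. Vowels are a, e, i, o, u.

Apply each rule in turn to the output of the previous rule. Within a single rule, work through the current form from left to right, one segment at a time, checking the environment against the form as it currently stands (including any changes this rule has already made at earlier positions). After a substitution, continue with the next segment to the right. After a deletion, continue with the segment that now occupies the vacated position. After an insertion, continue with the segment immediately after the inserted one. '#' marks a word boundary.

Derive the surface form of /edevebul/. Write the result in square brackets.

(1) Progressive Voicing Assimilation: no change — [edevebul]
(2) Spirantization: [edevebul] → [ezevevul]
(3) Glottal Epenthesis: [ezevevul] → [hezevevul]

[hezevevul]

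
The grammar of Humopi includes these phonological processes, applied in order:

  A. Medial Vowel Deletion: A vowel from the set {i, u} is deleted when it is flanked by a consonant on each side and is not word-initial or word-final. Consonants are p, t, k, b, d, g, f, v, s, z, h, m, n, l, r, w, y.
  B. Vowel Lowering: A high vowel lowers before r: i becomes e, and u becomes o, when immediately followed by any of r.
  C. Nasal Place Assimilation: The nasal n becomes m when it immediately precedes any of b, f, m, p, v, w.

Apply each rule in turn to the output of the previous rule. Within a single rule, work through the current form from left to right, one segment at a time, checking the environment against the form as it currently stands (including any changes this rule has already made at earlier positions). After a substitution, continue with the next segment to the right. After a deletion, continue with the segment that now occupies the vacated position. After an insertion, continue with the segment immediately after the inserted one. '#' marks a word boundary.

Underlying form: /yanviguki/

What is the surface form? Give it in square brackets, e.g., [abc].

[yamvgki]

A Medial Vowel Deletion: [yanviguki] → [yanvgki]
B Vowel Lowering: no change — [yanvgki]
C Nasal Place Assimilation: [yanvgki] → [yamvgki]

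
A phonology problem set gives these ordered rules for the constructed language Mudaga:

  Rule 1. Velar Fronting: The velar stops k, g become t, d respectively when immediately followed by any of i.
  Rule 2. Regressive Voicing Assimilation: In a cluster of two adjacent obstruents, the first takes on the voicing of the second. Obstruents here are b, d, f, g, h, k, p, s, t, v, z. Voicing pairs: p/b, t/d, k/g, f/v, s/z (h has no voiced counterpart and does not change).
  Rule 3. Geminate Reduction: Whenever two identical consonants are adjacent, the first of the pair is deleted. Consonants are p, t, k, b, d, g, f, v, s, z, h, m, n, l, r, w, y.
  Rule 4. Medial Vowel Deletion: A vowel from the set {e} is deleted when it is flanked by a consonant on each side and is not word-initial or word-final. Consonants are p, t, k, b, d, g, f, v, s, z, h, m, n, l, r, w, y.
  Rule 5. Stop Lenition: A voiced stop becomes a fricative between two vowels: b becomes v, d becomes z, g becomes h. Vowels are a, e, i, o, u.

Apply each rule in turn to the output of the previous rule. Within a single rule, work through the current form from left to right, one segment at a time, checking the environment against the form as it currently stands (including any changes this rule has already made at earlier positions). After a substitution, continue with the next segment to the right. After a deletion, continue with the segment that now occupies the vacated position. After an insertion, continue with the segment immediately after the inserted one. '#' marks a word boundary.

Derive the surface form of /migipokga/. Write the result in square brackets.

Rule 1 Velar Fronting: [migipokga] → [midipokga]
Rule 2 Regressive Voicing Assimilation: [midipokga] → [midipogga]
Rule 3 Geminate Reduction: [midipogga] → [midipoga]
Rule 4 Medial Vowel Deletion: no change — [midipoga]
Rule 5 Stop Lenition: [midipoga] → [mizipoha]

[mizipoha]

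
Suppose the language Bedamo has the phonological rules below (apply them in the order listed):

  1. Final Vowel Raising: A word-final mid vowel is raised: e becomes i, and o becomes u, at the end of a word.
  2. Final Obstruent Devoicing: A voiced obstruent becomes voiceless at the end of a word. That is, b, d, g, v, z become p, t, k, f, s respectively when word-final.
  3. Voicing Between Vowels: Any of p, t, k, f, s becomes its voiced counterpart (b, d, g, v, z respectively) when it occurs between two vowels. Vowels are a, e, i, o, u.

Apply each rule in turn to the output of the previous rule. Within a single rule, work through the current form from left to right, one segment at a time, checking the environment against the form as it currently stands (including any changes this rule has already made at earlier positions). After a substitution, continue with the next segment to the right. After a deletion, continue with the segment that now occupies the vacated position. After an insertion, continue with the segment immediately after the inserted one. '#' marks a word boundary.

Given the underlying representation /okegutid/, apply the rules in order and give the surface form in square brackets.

[ogegudit]

1 Final Vowel Raising: no change — [okegutid]
2 Final Obstruent Devoicing: [okegutid] → [okegutit]
3 Voicing Between Vowels: [okegutit] → [ogegudit]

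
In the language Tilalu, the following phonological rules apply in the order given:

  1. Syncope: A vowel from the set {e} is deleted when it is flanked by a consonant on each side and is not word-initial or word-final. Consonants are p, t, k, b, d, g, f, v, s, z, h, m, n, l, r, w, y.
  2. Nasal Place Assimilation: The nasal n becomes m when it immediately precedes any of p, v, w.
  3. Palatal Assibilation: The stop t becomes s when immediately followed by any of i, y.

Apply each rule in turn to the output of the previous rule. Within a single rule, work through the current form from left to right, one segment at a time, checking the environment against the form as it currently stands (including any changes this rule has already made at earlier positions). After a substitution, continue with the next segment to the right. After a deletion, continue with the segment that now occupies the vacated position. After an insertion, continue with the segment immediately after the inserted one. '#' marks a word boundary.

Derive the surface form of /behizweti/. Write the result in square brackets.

1 Syncope: [behizweti] → [bhizwti]
2 Nasal Place Assimilation: no change — [bhizwti]
3 Palatal Assibilation: [bhizwti] → [bhizwsi]

[bhizwsi]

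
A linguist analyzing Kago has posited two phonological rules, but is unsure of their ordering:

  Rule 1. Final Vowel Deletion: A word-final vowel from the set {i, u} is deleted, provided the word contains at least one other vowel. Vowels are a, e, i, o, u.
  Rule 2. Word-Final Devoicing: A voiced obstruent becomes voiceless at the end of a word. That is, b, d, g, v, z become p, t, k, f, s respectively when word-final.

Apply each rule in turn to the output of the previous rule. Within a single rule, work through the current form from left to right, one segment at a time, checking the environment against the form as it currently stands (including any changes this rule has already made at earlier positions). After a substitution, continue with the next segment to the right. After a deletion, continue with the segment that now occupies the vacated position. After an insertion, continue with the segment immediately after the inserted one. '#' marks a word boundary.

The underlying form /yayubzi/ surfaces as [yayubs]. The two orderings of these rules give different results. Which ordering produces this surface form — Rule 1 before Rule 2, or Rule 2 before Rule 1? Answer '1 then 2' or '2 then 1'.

Order 1 then 2:
  1 Final Vowel Deletion: [yayubzi] → [yayubz]
  2 Word-Final Devoicing: [yayubz] → [yayubs]
  result: [yayubs]
Order 2 then 1:
  2 Word-Final Devoicing: no change — [yayubzi]
  1 Final Vowel Deletion: [yayubzi] → [yayubz]
  result: [yayubz]

1 then 2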